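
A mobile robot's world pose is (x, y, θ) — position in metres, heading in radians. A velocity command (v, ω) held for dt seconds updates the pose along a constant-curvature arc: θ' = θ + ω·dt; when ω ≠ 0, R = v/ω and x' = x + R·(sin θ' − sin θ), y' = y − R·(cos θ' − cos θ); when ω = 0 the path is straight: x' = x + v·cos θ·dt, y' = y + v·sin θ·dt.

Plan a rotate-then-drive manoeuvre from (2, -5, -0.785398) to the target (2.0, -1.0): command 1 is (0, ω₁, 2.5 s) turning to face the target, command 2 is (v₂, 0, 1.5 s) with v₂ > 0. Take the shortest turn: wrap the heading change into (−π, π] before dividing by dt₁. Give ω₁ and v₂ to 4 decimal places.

ω₁ = 0.9425, v₂ = 2.6667

heading to target = atan2(-1−-5, 2−2) = 1.5708
Δθ = wrap(1.5708 − -0.7854) = 2.3562; ω₁ = Δθ/dt₁ = 0.9425
distance = √((2−2)² + (-1−-5)²) = 4.0000; v₂ = distance/dt₂ = 2.6667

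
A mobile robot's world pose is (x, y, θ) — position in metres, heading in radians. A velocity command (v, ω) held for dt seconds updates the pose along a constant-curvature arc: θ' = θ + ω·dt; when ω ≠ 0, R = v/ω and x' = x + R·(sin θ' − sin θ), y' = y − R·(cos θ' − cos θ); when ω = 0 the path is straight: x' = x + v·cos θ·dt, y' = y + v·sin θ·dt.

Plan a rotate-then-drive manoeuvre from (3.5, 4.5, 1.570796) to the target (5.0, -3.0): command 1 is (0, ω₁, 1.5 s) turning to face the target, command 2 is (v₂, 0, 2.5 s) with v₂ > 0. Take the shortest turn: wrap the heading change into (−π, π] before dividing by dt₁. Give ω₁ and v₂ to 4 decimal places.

heading to target = atan2(-3−4.5, 5−3.5) = -1.3734
Δθ = wrap(-1.3734 − 1.5708) = -2.9442; ω₁ = Δθ/dt₁ = -1.9628
distance = √((5−3.5)² + (-3−4.5)²) = 7.6485; v₂ = distance/dt₂ = 3.0594

ω₁ = -1.9628, v₂ = 3.0594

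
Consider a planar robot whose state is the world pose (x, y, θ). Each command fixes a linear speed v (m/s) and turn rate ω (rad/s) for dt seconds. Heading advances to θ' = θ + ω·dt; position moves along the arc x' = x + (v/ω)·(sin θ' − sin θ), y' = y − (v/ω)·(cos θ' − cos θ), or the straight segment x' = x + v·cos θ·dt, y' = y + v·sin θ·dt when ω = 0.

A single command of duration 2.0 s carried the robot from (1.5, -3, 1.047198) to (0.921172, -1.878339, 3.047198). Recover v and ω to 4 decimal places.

Δθ = 3.047198 − 1.047198 = 2.000000
ω = Δθ/dt = 2.000000/2.0 = 1.0000
R = −Δy/(cos θ' − cos θ) = 0.7500
v = R·ω = 0.7500·1.0000 = 0.7500

v = 0.7500, ω = 1.0000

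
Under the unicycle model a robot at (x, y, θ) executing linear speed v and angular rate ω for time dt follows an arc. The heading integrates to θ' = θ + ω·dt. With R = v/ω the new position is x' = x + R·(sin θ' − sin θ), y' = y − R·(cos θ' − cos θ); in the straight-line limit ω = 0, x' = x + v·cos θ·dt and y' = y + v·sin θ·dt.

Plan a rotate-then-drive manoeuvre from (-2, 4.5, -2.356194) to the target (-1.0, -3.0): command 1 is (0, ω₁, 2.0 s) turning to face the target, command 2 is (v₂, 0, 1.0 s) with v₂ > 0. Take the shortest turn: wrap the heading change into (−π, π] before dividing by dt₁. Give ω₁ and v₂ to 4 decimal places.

ω₁ = 0.4590, v₂ = 7.5664

heading to target = atan2(-3−4.5, -1−-2) = -1.4382
Δθ = wrap(-1.4382 − -2.3562) = 0.9179; ω₁ = Δθ/dt₁ = 0.4590
distance = √((-1−-2)² + (-3−4.5)²) = 7.5664; v₂ = distance/dt₂ = 7.5664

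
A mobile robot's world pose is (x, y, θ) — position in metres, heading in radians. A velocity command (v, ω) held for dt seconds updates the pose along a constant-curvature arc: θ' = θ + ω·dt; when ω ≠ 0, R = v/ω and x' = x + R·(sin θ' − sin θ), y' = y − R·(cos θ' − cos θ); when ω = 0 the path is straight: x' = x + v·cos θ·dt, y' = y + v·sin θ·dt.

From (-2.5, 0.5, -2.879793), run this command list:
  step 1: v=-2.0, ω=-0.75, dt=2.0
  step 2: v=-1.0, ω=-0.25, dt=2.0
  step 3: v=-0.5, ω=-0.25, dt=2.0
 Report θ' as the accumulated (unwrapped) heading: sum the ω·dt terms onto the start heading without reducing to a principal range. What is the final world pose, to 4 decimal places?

step 1: θ'=-4.3798 (R=2.6667) → pose (0.7107, -1.2051, -4.3798)
step 2: θ'=-4.8798 (R=4.0000) → pose (0.8740, -3.1776, -4.8798)
step 3: θ'=-5.3798 (R=2.0000) → pose (0.4728, -4.0823, -5.3798)

(0.4728, -4.0823, -5.3798)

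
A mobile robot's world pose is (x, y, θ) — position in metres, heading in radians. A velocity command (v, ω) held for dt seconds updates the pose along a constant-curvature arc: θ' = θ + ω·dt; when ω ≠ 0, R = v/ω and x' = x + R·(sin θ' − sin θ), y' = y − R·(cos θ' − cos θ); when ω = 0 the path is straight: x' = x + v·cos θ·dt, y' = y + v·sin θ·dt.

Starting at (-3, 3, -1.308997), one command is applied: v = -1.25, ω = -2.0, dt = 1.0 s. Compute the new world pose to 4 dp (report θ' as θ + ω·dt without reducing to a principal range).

θ' = -1.3090 + -2.0·1.0 = -3.3090
R = v/ω = -1.25/-2.0 = 0.6250
x' = -3 + 0.6250·(sin -3.3090 − sin -1.3090) = -2.2922
y' = 3 − 0.6250·(cos -3.3090 − cos -1.3090) = 3.7780

(-2.2922, 3.7780, -3.3090)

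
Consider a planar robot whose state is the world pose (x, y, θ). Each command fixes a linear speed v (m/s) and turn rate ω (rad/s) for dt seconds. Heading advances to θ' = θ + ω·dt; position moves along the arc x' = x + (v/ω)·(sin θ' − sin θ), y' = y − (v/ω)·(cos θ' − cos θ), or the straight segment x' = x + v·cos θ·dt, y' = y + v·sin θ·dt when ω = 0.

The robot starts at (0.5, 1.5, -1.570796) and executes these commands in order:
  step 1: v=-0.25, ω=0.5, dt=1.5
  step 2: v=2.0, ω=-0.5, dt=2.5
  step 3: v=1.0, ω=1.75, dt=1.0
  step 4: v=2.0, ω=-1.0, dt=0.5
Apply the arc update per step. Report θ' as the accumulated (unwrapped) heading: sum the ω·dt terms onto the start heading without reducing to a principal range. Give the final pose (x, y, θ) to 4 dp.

step 1: θ'=-0.8208 (R=-0.5000) → pose (0.3658, 1.8408, -0.8208)
step 2: θ'=-2.0708 (R=-4.0000) → pose (0.9494, -2.8034, -2.0708)
step 3: θ'=-0.3208 (R=0.5714) → pose (1.2707, -3.6197, -0.3208)
step 4: θ'=-0.8208 (R=-2.0000) → pose (2.1034, -4.1544, -0.8208)

(2.1034, -4.1544, -0.8208)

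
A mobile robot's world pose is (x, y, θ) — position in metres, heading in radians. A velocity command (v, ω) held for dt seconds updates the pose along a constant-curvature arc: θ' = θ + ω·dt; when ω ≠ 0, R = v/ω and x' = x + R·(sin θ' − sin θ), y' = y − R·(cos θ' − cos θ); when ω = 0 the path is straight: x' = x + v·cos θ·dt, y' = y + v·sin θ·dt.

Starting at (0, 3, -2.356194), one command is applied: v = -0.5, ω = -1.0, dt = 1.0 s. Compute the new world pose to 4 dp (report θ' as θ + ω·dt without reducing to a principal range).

θ' = -2.3562 + -1.0·1.0 = -3.3562
R = v/ω = -0.5/-1.0 = 0.5000
x' = 0 + 0.5000·(sin -3.3562 − sin -2.3562) = 0.4600
y' = 3 − 0.5000·(cos -3.3562 − cos -2.3562) = 3.1350

(0.4600, 3.1350, -3.3562)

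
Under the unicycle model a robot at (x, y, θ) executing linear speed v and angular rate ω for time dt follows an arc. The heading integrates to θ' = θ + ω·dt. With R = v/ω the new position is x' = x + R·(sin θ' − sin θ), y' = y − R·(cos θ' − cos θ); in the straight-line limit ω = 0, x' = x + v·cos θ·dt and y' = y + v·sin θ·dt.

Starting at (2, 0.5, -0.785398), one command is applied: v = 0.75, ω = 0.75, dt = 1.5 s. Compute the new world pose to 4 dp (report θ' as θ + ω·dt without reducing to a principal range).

(3.0402, 0.2642, 0.3396)

θ' = -0.7854 + 0.75·1.5 = 0.3396
R = v/ω = 0.75/0.75 = 1.0000
x' = 2 + 1.0000·(sin 0.3396 − sin -0.7854) = 3.0402
y' = 0.5 − 1.0000·(cos 0.3396 − cos -0.7854) = 0.2642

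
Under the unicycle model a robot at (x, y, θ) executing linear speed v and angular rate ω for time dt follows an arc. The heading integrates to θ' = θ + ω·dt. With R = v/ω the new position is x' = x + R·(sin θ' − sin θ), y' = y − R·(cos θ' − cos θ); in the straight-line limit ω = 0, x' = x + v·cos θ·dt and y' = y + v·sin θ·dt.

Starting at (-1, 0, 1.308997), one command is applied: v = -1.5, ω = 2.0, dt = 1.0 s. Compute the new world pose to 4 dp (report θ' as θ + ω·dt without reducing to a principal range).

(-0.1506, -0.9336, 3.3090)

θ' = 1.3090 + 2.0·1.0 = 3.3090
R = v/ω = -1.5/2.0 = -0.7500
x' = -1 + -0.7500·(sin 3.3090 − sin 1.3090) = -0.1506
y' = 0 − -0.7500·(cos 3.3090 − cos 1.3090) = -0.9336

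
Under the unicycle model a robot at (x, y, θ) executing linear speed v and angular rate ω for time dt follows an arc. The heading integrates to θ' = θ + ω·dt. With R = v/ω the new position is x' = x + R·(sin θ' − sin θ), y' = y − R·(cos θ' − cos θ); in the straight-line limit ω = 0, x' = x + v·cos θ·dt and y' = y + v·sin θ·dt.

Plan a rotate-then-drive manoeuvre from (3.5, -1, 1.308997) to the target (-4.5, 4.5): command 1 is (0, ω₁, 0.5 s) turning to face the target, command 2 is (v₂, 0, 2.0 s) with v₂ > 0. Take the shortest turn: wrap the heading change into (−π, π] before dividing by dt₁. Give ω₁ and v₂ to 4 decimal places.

heading to target = atan2(4.5−-1, -4.5−3.5) = 2.5393
Δθ = wrap(2.5393 − 1.3090) = 1.2303; ω₁ = Δθ/dt₁ = 2.4606
distance = √((-4.5−3.5)² + (4.5−-1)²) = 9.7082; v₂ = distance/dt₂ = 4.8541

ω₁ = 2.4606, v₂ = 4.8541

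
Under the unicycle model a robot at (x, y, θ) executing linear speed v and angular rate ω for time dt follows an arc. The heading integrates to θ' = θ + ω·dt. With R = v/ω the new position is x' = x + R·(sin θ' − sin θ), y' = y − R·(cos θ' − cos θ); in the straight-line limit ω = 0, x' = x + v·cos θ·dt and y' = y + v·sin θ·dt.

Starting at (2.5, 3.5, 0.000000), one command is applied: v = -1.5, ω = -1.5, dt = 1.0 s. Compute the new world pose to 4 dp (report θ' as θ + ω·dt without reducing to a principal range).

(1.5025, 4.4293, -1.5000)

θ' = 0.0000 + -1.5·1.0 = -1.5000
R = v/ω = -1.5/-1.5 = 1.0000
x' = 2.5 + 1.0000·(sin -1.5000 − sin 0.0000) = 1.5025
y' = 3.5 − 1.0000·(cos -1.5000 − cos 0.0000) = 4.4293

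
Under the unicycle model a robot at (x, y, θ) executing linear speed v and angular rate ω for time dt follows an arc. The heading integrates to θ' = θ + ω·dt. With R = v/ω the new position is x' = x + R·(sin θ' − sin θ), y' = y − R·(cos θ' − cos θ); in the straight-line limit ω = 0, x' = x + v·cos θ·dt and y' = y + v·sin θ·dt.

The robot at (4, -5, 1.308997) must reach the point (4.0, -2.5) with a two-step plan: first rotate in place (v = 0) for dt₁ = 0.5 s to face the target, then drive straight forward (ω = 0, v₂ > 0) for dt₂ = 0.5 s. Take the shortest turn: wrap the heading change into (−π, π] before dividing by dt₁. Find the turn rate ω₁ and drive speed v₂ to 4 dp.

ω₁ = 0.5236, v₂ = 5.0000

heading to target = atan2(-2.5−-5, 4−4) = 1.5708
Δθ = wrap(1.5708 − 1.3090) = 0.2618; ω₁ = Δθ/dt₁ = 0.5236
distance = √((4−4)² + (-2.5−-5)²) = 2.5000; v₂ = distance/dt₂ = 5.0000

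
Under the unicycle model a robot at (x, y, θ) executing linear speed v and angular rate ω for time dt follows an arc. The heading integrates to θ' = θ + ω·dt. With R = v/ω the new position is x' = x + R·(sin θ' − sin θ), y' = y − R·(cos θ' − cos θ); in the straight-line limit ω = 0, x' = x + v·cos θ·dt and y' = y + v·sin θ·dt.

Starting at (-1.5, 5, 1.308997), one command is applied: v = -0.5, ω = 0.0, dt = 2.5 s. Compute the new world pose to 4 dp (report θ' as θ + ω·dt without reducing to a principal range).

θ' = 1.3090 + 0.0·2.5 = 1.3090
ω = 0 → straight: x' = -1.5 + -0.5·cos(1.3090)·2.5 = -1.8235
y' = 5 + -0.5·sin(1.3090)·2.5 = 3.7926

(-1.8235, 3.7926, 1.3090)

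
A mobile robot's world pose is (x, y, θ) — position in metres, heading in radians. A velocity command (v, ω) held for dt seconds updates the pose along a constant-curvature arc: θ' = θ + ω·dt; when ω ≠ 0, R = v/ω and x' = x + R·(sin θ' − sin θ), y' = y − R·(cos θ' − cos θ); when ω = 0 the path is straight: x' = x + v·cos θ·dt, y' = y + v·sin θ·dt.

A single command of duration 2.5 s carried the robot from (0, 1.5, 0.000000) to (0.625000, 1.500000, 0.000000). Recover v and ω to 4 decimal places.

Δθ = 0.000000 − 0.000000 = 0.000000
ω = Δθ/dt = 0.000000/2.5 = 0.0000
ω = 0 → v = (Δx·cos θ + Δy·sin θ)/dt = 0.2500

v = 0.2500, ω = 0.0000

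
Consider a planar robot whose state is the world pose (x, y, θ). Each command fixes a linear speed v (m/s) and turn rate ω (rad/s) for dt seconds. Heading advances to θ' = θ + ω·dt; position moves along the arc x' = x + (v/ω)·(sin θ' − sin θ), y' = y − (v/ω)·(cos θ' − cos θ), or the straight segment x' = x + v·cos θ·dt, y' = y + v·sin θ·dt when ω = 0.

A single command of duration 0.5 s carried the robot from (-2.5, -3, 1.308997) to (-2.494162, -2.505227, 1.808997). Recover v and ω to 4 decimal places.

Δθ = 1.808997 − 1.308997 = 0.500000
ω = Δθ/dt = 0.500000/0.5 = 1.0000
R = −Δy/(cos θ' − cos θ) = 1.0000
v = R·ω = 1.0000·1.0000 = 1.0000

v = 1.0000, ω = 1.0000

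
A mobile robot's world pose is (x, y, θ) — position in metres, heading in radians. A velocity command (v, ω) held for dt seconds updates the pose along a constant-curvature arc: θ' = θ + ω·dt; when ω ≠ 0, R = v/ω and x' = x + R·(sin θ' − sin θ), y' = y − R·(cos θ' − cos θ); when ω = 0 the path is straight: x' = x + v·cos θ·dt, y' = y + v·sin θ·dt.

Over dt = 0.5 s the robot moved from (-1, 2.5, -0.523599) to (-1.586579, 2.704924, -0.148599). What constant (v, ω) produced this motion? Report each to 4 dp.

Δθ = -0.148599 − -0.523599 = 0.375000
ω = Δθ/dt = 0.375000/0.5 = 0.7500
R = Δx/(sin θ' − sin θ) = -1.6667
v = R·ω = -1.6667·0.7500 = -1.2500

v = -1.2500, ω = 0.7500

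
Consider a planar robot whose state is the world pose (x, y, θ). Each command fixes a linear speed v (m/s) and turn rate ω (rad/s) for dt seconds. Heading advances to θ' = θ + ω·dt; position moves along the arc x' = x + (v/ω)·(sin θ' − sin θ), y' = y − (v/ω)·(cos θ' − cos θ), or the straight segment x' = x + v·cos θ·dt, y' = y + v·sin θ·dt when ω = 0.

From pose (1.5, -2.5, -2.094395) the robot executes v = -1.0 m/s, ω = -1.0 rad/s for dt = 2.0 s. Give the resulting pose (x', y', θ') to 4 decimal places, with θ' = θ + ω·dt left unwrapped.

θ' = -2.0944 + -1.0·2.0 = -4.0944
R = v/ω = -1.0/-1.0 = 1.0000
x' = 1.5 + 1.0000·(sin -4.0944 − sin -2.0944) = 3.1811
y' = -2.5 − 1.0000·(cos -4.0944 − cos -2.0944) = -2.4206

(3.1811, -2.4206, -4.0944)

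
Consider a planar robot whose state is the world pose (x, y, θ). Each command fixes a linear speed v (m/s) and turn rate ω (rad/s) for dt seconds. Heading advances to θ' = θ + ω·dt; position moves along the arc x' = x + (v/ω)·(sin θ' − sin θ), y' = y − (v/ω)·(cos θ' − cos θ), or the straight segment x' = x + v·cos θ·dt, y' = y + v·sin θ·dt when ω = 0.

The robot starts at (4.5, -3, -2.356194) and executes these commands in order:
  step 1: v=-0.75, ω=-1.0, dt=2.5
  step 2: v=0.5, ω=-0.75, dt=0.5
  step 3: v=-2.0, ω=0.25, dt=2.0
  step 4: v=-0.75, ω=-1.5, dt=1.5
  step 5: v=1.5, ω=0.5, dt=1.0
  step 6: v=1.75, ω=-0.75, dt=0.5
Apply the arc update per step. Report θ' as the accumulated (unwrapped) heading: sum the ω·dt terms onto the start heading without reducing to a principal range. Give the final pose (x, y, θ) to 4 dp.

(6.1249, -8.5629, -6.8562)

step 1: θ'=-4.8562 (R=0.7500) → pose (5.7726, -3.6378, -4.8562)
step 2: θ'=-5.2312 (R=-0.6667) → pose (5.8534, -3.4028, -5.2312)
step 3: θ'=-4.7312 (R=-8.0000) → pose (4.8021, -7.2191, -4.7312)
step 4: θ'=-6.9812 (R=0.5000) → pose (3.9809, -7.5928, -6.9812)
step 5: θ'=-6.4812 (R=3.0000) → pose (5.3188, -8.2358, -6.4812)
step 6: θ'=-6.8562 (R=-2.3333) → pose (6.1249, -8.5629, -6.8562)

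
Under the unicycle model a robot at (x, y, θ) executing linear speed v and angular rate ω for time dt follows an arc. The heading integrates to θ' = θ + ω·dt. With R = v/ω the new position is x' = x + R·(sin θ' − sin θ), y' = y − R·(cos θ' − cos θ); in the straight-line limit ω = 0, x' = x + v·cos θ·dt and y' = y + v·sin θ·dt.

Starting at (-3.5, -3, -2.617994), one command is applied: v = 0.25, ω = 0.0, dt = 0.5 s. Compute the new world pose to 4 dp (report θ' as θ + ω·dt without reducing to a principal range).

θ' = -2.6180 + 0.0·0.5 = -2.6180
ω = 0 → straight: x' = -3.5 + 0.25·cos(-2.6180)·0.5 = -3.6083
y' = -3 + 0.25·sin(-2.6180)·0.5 = -3.0625

(-3.6083, -3.0625, -2.6180)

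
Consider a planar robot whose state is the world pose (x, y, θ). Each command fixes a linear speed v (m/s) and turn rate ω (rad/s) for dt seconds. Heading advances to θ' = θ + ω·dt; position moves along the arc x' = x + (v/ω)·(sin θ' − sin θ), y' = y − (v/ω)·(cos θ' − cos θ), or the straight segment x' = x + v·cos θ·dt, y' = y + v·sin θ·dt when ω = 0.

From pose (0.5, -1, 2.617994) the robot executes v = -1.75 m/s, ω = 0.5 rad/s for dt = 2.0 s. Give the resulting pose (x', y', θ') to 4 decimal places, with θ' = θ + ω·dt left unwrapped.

θ' = 2.6180 + 0.5·2.0 = 3.6180
R = v/ω = -1.75/0.5 = -3.5000
x' = 0.5 + -3.5000·(sin 3.6180 − sin 2.6180) = 3.8550
y' = -1 − -3.5000·(cos 3.6180 − cos 2.6180) = -1.0792

(3.8550, -1.0792, 3.6180)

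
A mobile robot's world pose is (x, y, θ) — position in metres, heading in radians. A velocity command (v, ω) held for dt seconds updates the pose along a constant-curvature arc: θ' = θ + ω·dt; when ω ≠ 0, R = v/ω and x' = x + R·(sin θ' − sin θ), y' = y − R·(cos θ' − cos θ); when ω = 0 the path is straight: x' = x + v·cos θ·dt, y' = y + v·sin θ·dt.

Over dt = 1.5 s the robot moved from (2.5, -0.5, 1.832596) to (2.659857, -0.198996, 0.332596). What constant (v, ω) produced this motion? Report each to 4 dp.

Δθ = 0.332596 − 1.832596 = -1.500000
ω = Δθ/dt = -1.500000/1.5 = -1.0000
R = −Δy/(cos θ' − cos θ) = -0.2500
v = R·ω = -0.2500·-1.0000 = 0.2500

v = 0.2500, ω = -1.0000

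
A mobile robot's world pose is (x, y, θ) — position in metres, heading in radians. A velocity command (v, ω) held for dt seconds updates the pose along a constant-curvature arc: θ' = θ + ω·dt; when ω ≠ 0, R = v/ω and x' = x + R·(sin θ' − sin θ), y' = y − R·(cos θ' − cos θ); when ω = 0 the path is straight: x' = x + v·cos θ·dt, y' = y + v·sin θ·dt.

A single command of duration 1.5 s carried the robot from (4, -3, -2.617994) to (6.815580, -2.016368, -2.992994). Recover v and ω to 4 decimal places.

v = -2.0000, ω = -0.2500

Δθ = -2.992994 − -2.617994 = -0.375000
ω = Δθ/dt = -0.375000/1.5 = -0.2500
R = Δx/(sin θ' − sin θ) = 8.0000
v = R·ω = 8.0000·-0.2500 = -2.0000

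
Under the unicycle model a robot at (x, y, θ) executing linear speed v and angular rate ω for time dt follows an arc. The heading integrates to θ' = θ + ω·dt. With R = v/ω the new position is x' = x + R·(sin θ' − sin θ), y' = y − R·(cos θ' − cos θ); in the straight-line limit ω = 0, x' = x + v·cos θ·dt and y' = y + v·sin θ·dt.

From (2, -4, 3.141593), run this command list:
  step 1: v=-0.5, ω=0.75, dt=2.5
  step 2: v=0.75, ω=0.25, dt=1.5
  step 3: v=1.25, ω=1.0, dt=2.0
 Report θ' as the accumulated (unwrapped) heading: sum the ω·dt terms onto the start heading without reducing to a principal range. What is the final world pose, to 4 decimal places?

(5.2554, -3.8920, 7.3916)

step 1: θ'=5.0166 (R=-0.6667) → pose (2.6361, -3.1336, 5.0166)
step 2: θ'=5.3916 (R=3.0000) → pose (3.1641, -4.1196, 5.3916)
step 3: θ'=7.3916 (R=1.2500) → pose (5.2554, -3.8920, 7.3916)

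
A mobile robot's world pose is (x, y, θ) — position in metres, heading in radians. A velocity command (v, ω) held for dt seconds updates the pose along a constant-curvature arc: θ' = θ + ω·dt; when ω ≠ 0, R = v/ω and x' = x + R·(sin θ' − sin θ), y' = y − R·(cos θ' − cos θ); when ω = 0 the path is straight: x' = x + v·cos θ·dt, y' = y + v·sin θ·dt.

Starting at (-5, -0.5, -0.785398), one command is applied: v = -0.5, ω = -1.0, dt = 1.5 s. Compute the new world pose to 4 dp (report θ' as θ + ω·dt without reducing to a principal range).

θ' = -0.7854 + -1.0·1.5 = -2.2854
R = v/ω = -0.5/-1.0 = 0.5000
x' = -5 + 0.5000·(sin -2.2854 − sin -0.7854) = -5.0241
y' = -0.5 − 0.5000·(cos -2.2854 − cos -0.7854) = 0.1812

(-5.0241, 0.1812, -2.2854)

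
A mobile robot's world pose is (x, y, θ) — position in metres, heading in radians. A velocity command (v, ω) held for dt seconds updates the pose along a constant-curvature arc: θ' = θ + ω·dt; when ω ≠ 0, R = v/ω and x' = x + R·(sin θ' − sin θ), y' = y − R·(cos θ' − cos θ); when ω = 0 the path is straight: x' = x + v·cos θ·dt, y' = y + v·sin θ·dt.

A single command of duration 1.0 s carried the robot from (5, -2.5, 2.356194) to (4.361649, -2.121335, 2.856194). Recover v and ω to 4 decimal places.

Δθ = 2.856194 − 2.356194 = 0.500000
ω = Δθ/dt = 0.500000/1.0 = 0.5000
R = Δx/(sin θ' − sin θ) = 1.5000
v = R·ω = 1.5000·0.5000 = 0.7500

v = 0.7500, ω = 0.5000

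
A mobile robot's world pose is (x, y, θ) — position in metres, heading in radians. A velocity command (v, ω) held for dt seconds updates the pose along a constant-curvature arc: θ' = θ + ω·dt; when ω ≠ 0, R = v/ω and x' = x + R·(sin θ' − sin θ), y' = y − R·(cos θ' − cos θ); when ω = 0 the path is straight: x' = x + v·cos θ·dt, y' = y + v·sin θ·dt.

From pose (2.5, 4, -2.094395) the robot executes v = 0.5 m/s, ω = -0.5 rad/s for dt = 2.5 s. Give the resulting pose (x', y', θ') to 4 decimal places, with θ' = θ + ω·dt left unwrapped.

(1.4326, 3.5205, -3.3444)

θ' = -2.0944 + -0.5·2.5 = -3.3444
R = v/ω = 0.5/-0.5 = -1.0000
x' = 2.5 + -1.0000·(sin -3.3444 − sin -2.0944) = 1.4326
y' = 4 − -1.0000·(cos -3.3444 − cos -2.0944) = 3.5205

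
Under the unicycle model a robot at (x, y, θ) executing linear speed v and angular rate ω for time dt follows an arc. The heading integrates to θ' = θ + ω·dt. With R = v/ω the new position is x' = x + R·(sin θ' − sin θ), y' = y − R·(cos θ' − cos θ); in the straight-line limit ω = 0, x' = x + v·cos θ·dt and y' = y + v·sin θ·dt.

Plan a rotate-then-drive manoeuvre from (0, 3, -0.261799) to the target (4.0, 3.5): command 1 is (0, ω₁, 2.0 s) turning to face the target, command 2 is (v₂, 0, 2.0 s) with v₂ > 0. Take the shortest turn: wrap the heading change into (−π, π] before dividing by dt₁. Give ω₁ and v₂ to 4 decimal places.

heading to target = atan2(3.5−3, 4−0) = 0.1244
Δθ = wrap(0.1244 − -0.2618) = 0.3862; ω₁ = Δθ/dt₁ = 0.1931
distance = √((4−0)² + (3.5−3)²) = 4.0311; v₂ = distance/dt₂ = 2.0156

ω₁ = 0.1931, v₂ = 2.0156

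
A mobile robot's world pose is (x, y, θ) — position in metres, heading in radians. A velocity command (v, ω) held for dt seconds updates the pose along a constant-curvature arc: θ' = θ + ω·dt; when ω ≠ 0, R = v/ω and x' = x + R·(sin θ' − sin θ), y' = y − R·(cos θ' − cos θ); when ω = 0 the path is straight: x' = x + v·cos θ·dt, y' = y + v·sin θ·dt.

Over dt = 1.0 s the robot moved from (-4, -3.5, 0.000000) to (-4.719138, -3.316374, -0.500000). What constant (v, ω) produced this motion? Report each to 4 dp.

v = -0.7500, ω = -0.5000

Δθ = -0.500000 − 0.000000 = -0.500000
ω = Δθ/dt = -0.500000/1.0 = -0.5000
R = Δx/(sin θ' − sin θ) = 1.5000
v = R·ω = 1.5000·-0.5000 = -0.7500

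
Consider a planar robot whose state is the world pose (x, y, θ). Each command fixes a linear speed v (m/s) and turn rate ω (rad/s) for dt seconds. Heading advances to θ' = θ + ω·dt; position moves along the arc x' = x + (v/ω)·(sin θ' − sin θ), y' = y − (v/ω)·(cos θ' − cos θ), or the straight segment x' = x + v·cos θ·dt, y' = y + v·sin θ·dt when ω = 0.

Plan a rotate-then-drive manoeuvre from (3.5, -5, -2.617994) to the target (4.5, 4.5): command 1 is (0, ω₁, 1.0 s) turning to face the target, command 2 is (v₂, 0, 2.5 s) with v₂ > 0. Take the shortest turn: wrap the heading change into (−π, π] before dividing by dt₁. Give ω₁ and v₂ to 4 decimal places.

heading to target = atan2(4.5−-5, 4.5−3.5) = 1.4659
Δθ = wrap(1.4659 − -2.6180) = -2.1993; ω₁ = Δθ/dt₁ = -2.1993
distance = √((4.5−3.5)² + (4.5−-5)²) = 9.5525; v₂ = distance/dt₂ = 3.8210

ω₁ = -2.1993, v₂ = 3.8210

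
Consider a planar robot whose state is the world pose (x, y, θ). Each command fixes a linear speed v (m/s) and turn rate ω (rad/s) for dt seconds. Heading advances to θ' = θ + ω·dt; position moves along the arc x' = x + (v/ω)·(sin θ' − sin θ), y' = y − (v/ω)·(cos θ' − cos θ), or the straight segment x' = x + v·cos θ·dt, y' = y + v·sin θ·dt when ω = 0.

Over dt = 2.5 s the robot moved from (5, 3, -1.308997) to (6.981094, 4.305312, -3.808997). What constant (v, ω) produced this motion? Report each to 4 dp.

Δθ = -3.808997 − -1.308997 = -2.500000
ω = Δθ/dt = -2.500000/2.5 = -1.0000
R = Δx/(sin θ' − sin θ) = 1.2500
v = R·ω = 1.2500·-1.0000 = -1.2500

v = -1.2500, ω = -1.0000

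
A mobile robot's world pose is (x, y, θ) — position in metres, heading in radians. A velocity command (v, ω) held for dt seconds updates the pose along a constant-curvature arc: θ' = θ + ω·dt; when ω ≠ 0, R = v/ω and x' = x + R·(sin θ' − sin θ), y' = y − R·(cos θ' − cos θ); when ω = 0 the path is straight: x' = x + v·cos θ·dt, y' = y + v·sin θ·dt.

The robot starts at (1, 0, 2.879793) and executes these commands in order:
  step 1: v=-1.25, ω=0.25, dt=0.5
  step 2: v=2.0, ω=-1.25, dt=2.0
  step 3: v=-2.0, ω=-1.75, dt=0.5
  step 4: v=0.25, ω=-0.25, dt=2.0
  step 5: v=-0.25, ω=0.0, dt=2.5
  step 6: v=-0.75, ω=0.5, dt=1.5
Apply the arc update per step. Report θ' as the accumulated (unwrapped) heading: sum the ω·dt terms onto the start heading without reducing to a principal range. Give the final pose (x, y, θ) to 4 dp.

(-0.8767, 3.5091, -0.1202)

step 1: θ'=3.0048 (R=-5.0000) → pose (1.6122, -0.1237, 3.0048)
step 2: θ'=0.5048 (R=-1.6000) → pose (1.0566, 2.8618, 0.5048)
step 3: θ'=-0.3702 (R=1.1429) → pose (0.0904, 2.7967, -0.3702)
step 4: θ'=-0.8702 (R=-1.0000) → pose (0.4931, 2.5091, -0.8702)
step 5: θ'=-0.8702 (straight) → pose (0.0902, 2.9869, -0.8702)
step 6: θ'=-0.1202 (R=-1.5000) → pose (-0.8767, 3.5091, -0.1202)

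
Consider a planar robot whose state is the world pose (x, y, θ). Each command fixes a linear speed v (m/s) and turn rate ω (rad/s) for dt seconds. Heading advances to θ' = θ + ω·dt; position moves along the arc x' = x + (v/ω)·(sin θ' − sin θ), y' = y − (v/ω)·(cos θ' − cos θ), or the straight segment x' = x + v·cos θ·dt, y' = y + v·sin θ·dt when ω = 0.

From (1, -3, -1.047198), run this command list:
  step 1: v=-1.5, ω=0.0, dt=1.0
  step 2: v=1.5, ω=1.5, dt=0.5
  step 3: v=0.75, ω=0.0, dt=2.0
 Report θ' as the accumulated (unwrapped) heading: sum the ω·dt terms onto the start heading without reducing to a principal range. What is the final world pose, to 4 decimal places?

step 1: θ'=-1.0472 (straight) → pose (0.2500, -1.7010, -1.0472)
step 2: θ'=-0.2972 (R=1.0000) → pose (0.8232, -2.1571, -0.2972)
step 3: θ'=-0.2972 (straight) → pose (2.2574, -2.5964, -0.2972)

(2.2574, -2.5964, -0.2972)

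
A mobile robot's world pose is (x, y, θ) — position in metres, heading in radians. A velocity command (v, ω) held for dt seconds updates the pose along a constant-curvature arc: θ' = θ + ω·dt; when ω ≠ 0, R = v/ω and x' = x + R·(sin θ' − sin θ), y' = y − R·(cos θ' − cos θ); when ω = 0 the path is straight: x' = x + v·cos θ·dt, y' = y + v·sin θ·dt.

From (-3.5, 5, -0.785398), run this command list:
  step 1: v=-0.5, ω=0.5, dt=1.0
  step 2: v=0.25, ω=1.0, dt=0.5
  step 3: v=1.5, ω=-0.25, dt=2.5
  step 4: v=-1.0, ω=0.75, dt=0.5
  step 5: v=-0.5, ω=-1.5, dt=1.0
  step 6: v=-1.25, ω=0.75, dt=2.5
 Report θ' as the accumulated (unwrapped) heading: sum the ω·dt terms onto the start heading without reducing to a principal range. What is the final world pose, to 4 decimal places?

step 1: θ'=-0.2854 (R=-1.0000) → pose (-3.9256, 5.2524, -0.2854)
step 2: θ'=0.2146 (R=0.2500) → pose (-3.8019, 5.2481, 0.2146)
step 3: θ'=-0.4104 (R=-6.0000) → pose (-0.1303, 4.8875, -0.4104)
step 4: θ'=-0.0354 (R=-1.3333) → pose (-0.6151, 4.9974, -0.0354)
step 5: θ'=-1.5354 (R=0.3333) → pose (-0.9365, 5.3187, -1.5354)
step 6: θ'=0.3396 (R=-1.6667) → pose (-3.1573, 6.8312, 0.3396)

(-3.1573, 6.8312, 0.3396)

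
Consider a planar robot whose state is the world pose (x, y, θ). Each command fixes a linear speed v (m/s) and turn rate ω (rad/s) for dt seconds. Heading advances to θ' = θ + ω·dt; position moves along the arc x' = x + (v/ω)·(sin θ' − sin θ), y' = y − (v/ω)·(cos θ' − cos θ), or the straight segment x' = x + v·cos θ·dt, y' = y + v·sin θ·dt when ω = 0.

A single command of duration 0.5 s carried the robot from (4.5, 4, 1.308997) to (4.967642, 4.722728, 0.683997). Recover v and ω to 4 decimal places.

v = 1.7500, ω = -1.2500

Δθ = 0.683997 − 1.308997 = -0.625000
ω = Δθ/dt = -0.625000/0.5 = -1.2500
R = −Δy/(cos θ' − cos θ) = -1.4000
v = R·ω = -1.4000·-1.2500 = 1.7500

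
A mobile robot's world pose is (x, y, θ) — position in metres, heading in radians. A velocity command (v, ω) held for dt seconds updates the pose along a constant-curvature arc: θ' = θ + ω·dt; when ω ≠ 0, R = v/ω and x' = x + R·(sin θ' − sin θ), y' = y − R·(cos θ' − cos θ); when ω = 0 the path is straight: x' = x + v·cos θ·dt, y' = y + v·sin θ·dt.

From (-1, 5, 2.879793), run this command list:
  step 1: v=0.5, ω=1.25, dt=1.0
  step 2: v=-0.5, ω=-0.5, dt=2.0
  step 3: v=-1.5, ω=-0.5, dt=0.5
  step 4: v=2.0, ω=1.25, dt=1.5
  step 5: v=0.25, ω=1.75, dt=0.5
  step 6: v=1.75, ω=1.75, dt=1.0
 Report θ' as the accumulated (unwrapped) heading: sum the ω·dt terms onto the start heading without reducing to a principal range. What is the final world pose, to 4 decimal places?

(-0.3089, 3.7982, 7.3798)

step 1: θ'=4.1298 (R=0.4000) → pose (-1.4375, 4.8337, 4.1298)
step 2: θ'=3.1298 (R=1.0000) → pose (-0.5907, 5.2834, 3.1298)
step 3: θ'=2.8798 (R=3.0000) → pose (0.1504, 5.1814, 2.8798)
step 4: θ'=4.7548 (R=1.6000) → pose (-1.8623, 3.5681, 4.7548)
step 5: θ'=5.6298 (R=0.1429) → pose (-1.8064, 3.4607, 5.6298)
step 6: θ'=7.3798 (R=1.0000) → pose (-0.3089, 3.7982, 7.3798)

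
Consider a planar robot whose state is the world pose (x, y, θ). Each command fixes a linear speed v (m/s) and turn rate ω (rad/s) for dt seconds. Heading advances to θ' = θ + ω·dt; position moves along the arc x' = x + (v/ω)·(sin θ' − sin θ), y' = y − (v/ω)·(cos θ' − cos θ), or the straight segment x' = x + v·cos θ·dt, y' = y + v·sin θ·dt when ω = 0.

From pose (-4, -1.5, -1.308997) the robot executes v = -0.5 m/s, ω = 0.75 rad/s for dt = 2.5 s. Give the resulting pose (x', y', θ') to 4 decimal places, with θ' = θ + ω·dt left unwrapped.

(-5.0015, -1.1098, 0.5660)

θ' = -1.3090 + 0.75·2.5 = 0.5660
R = v/ω = -0.5/0.75 = -0.6667
x' = -4 + -0.6667·(sin 0.5660 − sin -1.3090) = -5.0015
y' = -1.5 − -0.6667·(cos 0.5660 − cos -1.3090) = -1.1098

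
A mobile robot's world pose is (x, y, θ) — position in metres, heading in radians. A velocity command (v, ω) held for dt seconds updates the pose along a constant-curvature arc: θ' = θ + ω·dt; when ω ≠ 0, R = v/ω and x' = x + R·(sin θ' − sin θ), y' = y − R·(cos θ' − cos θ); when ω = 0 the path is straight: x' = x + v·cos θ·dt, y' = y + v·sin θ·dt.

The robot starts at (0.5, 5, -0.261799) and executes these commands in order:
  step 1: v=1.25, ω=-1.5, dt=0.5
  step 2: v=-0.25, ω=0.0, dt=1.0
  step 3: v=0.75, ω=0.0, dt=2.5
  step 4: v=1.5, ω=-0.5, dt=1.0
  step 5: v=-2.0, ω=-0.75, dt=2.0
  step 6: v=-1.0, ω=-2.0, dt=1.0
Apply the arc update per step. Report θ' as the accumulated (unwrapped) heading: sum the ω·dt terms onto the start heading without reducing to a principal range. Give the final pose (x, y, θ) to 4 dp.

(5.1634, 4.0034, -5.0118)

step 1: θ'=-1.0118 (R=-0.8333) → pose (0.9908, 4.6370, -1.0118)
step 2: θ'=-1.0118 (straight) → pose (0.8582, 4.8490, -1.0118)
step 3: θ'=-1.0118 (straight) → pose (1.8526, 3.2594, -1.0118)
step 4: θ'=-1.5118 (R=-3.0000) → pose (2.3040, 1.8452, -1.5118)
step 5: θ'=-3.0118 (R=2.6667) → pose (4.6209, 4.6467, -3.0118)
step 6: θ'=-5.0118 (R=0.5000) → pose (5.1634, 4.0034, -5.0118)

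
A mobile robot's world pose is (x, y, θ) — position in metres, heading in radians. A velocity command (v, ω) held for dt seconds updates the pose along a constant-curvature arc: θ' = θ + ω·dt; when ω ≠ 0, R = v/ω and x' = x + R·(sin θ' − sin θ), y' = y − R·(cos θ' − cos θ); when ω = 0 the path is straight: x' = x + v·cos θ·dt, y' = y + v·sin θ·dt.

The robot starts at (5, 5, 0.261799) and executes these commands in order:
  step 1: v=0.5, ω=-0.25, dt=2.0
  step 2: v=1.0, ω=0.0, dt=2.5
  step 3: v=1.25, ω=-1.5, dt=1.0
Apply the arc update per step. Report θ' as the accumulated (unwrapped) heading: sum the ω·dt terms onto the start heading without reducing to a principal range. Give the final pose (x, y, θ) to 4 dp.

step 1: θ'=-0.2382 (R=-2.0000) → pose (5.9895, 5.0117, -0.2382)
step 2: θ'=-0.2382 (straight) → pose (8.4190, 4.4218, -0.2382)
step 3: θ'=-1.7382 (R=-0.8333) → pose (9.0440, 3.4731, -1.7382)

(9.0440, 3.4731, -1.7382)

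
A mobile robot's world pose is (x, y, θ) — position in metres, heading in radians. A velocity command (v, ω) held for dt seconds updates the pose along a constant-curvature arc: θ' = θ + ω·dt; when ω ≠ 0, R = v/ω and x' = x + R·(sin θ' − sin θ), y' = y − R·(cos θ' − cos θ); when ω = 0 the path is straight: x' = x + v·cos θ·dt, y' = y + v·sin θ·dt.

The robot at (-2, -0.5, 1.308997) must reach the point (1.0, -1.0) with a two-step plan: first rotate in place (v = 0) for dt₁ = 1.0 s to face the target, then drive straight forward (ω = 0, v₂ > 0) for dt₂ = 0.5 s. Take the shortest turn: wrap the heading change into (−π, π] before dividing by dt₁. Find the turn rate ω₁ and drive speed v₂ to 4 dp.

heading to target = atan2(-1−-0.5, 1−-2) = -0.1651
Δθ = wrap(-0.1651 − 1.3090) = -1.4741; ω₁ = Δθ/dt₁ = -1.4741
distance = √((1−-2)² + (-1−-0.5)²) = 3.0414; v₂ = distance/dt₂ = 6.0828

ω₁ = -1.4741, v₂ = 6.0828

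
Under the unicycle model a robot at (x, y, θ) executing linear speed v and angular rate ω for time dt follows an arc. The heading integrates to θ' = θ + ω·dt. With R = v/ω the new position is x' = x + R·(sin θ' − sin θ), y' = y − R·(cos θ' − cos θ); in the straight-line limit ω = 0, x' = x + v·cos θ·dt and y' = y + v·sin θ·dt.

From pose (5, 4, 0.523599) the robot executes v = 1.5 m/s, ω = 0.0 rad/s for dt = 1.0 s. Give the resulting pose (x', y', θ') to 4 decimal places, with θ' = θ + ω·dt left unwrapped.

(6.2990, 4.7500, 0.5236)

θ' = 0.5236 + 0.0·1.0 = 0.5236
ω = 0 → straight: x' = 5 + 1.5·cos(0.5236)·1.0 = 6.2990
y' = 4 + 1.5·sin(0.5236)·1.0 = 4.7500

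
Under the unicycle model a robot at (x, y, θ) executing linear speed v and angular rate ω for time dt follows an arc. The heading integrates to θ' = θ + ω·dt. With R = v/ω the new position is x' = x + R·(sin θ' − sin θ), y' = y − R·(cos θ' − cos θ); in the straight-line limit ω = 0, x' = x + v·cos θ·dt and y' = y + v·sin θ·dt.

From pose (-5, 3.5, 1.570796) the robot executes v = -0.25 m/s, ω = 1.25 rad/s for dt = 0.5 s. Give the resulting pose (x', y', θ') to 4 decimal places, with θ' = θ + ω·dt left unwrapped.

θ' = 1.5708 + 1.25·0.5 = 2.1958
R = v/ω = -0.25/1.25 = -0.2000
x' = -5 + -0.2000·(sin 2.1958 − sin 1.5708) = -4.9622
y' = 3.5 − -0.2000·(cos 2.1958 − cos 1.5708) = 3.3830

(-4.9622, 3.3830, 2.1958)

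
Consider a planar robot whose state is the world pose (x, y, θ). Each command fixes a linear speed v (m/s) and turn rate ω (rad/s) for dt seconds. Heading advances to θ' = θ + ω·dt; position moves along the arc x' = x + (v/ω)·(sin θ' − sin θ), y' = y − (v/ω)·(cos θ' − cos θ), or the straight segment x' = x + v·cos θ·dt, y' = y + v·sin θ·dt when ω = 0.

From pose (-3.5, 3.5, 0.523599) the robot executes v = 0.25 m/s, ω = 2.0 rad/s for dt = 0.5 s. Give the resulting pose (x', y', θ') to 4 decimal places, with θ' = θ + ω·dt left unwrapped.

θ' = 0.5236 + 2.0·0.5 = 1.5236
R = v/ω = 0.25/2.0 = 0.1250
x' = -3.5 + 0.1250·(sin 1.5236 − sin 0.5236) = -3.4376
y' = 3.5 − 0.1250·(cos 1.5236 − cos 0.5236) = 3.6024

(-3.4376, 3.6024, 1.5236)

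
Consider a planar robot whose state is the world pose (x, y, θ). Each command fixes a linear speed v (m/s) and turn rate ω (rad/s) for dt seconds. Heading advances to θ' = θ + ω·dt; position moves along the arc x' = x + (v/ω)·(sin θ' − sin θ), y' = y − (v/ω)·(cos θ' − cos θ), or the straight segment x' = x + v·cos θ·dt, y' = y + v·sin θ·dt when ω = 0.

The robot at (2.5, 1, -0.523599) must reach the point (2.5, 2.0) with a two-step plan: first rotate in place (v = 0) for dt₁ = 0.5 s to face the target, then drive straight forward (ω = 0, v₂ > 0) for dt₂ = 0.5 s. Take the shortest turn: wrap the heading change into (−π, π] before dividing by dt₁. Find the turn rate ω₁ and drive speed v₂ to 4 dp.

heading to target = atan2(2−1, 2.5−2.5) = 1.5708
Δθ = wrap(1.5708 − -0.5236) = 2.0944; ω₁ = Δθ/dt₁ = 4.1888
distance = √((2.5−2.5)² + (2−1)²) = 1.0000; v₂ = distance/dt₂ = 2.0000

ω₁ = 4.1888, v₂ = 2.0000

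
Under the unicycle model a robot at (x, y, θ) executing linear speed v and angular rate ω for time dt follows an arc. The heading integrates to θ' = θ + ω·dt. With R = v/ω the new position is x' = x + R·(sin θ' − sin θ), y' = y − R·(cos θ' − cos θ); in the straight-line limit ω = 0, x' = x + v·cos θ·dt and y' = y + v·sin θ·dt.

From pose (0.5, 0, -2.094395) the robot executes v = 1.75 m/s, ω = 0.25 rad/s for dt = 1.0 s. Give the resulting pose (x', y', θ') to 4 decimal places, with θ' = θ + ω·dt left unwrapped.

θ' = -2.0944 + 0.25·1.0 = -1.8444
R = v/ω = 1.75/0.25 = 7.0000
x' = 0.5 + 7.0000·(sin -1.8444 − sin -2.0944) = -0.1775
y' = 0 − 7.0000·(cos -1.8444 − cos -2.0944) = -1.6086

(-0.1775, -1.6086, -1.8444)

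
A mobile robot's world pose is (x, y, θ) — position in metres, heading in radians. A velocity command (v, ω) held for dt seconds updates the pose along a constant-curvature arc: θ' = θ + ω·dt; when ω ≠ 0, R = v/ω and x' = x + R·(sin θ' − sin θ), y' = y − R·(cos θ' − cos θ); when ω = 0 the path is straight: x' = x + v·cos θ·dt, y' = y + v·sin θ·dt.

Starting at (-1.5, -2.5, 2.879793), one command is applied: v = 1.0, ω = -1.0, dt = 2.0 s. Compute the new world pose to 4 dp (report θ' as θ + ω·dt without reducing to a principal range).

(-2.0118, -0.8968, 0.8798)

θ' = 2.8798 + -1.0·2.0 = 0.8798
R = v/ω = 1.0/-1.0 = -1.0000
x' = -1.5 + -1.0000·(sin 0.8798 − sin 2.8798) = -2.0118
y' = -2.5 − -1.0000·(cos 0.8798 − cos 2.8798) = -0.8968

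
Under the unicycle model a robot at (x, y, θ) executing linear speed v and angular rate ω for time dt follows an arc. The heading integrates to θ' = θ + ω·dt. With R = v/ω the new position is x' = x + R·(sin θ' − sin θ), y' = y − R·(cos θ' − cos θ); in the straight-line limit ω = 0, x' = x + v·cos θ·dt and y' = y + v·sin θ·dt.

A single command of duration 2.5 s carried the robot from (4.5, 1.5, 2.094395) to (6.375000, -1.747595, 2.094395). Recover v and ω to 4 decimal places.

Δθ = 2.094395 − 2.094395 = 0.000000
ω = Δθ/dt = 0.000000/2.5 = 0.0000
ω = 0 → v = (Δx·cos θ + Δy·sin θ)/dt = -1.5000

v = -1.5000, ω = 0.0000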